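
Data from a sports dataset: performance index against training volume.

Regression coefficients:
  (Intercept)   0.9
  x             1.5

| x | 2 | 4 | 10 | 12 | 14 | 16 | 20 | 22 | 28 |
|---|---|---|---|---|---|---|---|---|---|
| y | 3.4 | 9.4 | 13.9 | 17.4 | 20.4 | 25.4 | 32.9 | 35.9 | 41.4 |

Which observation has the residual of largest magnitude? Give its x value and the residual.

x=2: ŷ = 0.9 + 1.5·2 = 3.9; r = 3.4 − 3.9 = -0.5
x=4: ŷ = 0.9 + 1.5·4 = 6.9; r = 9.4 − 6.9 = 2.5
x=10: ŷ = 0.9 + 1.5·10 = 15.9; r = 13.9 − 15.9 = -2
x=12: ŷ = 0.9 + 1.5·12 = 18.9; r = 17.4 − 18.9 = -1.5
x=14: ŷ = 0.9 + 1.5·14 = 21.9; r = 20.4 − 21.9 = -1.5
x=16: ŷ = 0.9 + 1.5·16 = 24.9; r = 25.4 − 24.9 = 0.5
x=20: ŷ = 0.9 + 1.5·20 = 30.9; r = 32.9 − 30.9 = 2
x=22: ŷ = 0.9 + 1.5·22 = 33.9; r = 35.9 − 33.9 = 2
x=28: ŷ = 0.9 + 1.5·28 = 42.9; r = 41.4 − 42.9 = -1.5
Largest |r| is 2.5 at x = 4, residual 2.5.

x = 4, r = 2.5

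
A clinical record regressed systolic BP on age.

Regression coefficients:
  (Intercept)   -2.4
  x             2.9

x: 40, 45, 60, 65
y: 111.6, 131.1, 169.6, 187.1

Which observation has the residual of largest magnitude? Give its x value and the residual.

x=40: ŷ = -2.4 + 2.9·40 = 113.6; e = 111.6 − 113.6 = -2
x=45: ŷ = -2.4 + 2.9·45 = 128.1; e = 131.1 − 128.1 = 3
x=60: ŷ = -2.4 + 2.9·60 = 171.6; e = 169.6 − 171.6 = -2
x=65: ŷ = -2.4 + 2.9·65 = 186.1; e = 187.1 − 186.1 = 1
Largest |e| is 3 at x = 45, residual 3.

x = 45, e = 3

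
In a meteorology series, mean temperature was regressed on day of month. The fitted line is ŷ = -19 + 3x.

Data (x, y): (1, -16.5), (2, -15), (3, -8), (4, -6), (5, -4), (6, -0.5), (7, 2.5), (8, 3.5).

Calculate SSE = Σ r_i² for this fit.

x=1: ŷ = -19 + 3·1 = -16; r = -16.5 − (-16) = -0.5
x=2: ŷ = -19 + 3·2 = -13; r = -15 − (-13) = -2
x=3: ŷ = -19 + 3·3 = -10; r = -8 − (-10) = 2
x=4: ŷ = -19 + 3·4 = -7; r = -6 − (-7) = 1
x=5: ŷ = -19 + 3·5 = -4; r = -4 − (-4) = 0
x=6: ŷ = -19 + 3·6 = -1; r = -0.5 − (-1) = 0.5
x=7: ŷ = -19 + 3·7 = 2; r = 2.5 − 2 = 0.5
x=8: ŷ = -19 + 3·8 = 5; r = 3.5 − 5 = -1.5
SSE = 0.25 + 4 + 4 + 1 + 0 + 0.25 + 0.25 + 2.25 = 12

SSE = 12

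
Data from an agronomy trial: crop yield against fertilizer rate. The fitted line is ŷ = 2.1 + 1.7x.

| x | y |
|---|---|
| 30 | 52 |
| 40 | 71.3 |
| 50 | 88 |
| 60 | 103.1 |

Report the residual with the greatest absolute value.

x=30: ŷ = 2.1 + 1.7·30 = 53.1; e = 52 − 53.1 = -1.1
x=40: ŷ = 2.1 + 1.7·40 = 70.1; e = 71.3 − 70.1 = 1.2
x=50: ŷ = 2.1 + 1.7·50 = 87.1; e = 88 − 87.1 = 0.9
x=60: ŷ = 2.1 + 1.7·60 = 104.1; e = 103.1 − 104.1 = -1
Largest |e| is 1.2 at x = 40, residual 1.2.

e = 1.2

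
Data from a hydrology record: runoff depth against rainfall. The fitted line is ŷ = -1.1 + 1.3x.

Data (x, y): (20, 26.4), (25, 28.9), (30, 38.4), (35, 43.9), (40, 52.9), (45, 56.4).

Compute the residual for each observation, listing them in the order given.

1.5, -2.5, 0.5, -0.5, 2, -1

x=20: ŷ = -1.1 + 1.3·20 = 24.9; e = 26.4 − 24.9 = 1.5
x=25: ŷ = -1.1 + 1.3·25 = 31.4; e = 28.9 − 31.4 = -2.5
x=30: ŷ = -1.1 + 1.3·30 = 37.9; e = 38.4 − 37.9 = 0.5
x=35: ŷ = -1.1 + 1.3·35 = 44.4; e = 43.9 − 44.4 = -0.5
x=40: ŷ = -1.1 + 1.3·40 = 50.9; e = 52.9 − 50.9 = 2
x=45: ŷ = -1.1 + 1.3·45 = 57.4; e = 56.4 − 57.4 = -1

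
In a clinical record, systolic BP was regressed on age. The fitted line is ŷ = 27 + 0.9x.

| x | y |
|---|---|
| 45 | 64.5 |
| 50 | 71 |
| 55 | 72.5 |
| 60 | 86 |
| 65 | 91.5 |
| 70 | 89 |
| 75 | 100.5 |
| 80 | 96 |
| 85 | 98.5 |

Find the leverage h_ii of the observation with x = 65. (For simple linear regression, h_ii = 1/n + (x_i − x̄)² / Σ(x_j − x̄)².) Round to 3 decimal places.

x̄ = (45 + 50 + 55 + 60 + 65 + 70 + 75 + 80 + 85)/9 = 65
Σ(x − x̄)² = 400 + 225 + 100 + 25 + 0 + 25 + 100 + 225 + 400 = 1500
h = 1/9 + (0)²/1500 = 0.111111 + 0 = 0.111

h = 0.111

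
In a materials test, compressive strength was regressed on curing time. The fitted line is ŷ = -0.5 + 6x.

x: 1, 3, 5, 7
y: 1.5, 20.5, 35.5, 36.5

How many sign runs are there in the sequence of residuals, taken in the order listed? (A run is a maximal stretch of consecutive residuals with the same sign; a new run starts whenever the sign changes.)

x=1: ŷ = -0.5 + 6·1 = 5.5; r = 1.5 − 5.5 = -4
x=3: ŷ = -0.5 + 6·3 = 17.5; r = 20.5 − 17.5 = 3
x=5: ŷ = -0.5 + 6·5 = 29.5; r = 35.5 − 29.5 = 6
x=7: ŷ = -0.5 + 6·7 = 41.5; r = 36.5 − 41.5 = -5
Signs: − + + −
Runs: −×1, +×2, −×1 → 3

3 runs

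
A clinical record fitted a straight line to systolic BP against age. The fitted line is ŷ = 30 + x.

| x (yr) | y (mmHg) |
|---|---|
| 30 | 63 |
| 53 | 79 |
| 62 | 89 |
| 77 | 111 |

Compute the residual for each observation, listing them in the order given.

x=30: ŷ = 30 + 30 = 60; r = 63 − 60 = 3
x=53: ŷ = 30 + 53 = 83; r = 79 − 83 = -4
x=62: ŷ = 30 + 62 = 92; r = 89 − 92 = -3
x=77: ŷ = 30 + 77 = 107; r = 111 − 107 = 4

3, -4, -3, 4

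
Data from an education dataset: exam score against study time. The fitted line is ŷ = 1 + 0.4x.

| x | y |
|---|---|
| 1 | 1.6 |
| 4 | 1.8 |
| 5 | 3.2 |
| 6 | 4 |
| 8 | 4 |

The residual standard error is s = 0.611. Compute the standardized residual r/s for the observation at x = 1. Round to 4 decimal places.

0.3273

ŷ = 1 + 0.4·1 = 1.4
r = 1.6 − 1.4 = 0.2
r/s = 0.2 / 0.611 = 0.3273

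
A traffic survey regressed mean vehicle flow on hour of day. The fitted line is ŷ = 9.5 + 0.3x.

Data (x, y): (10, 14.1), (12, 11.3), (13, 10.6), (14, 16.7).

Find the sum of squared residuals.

SSE = 22.64

x=10: ŷ = 9.5 + 0.3·10 = 12.5; e = 14.1 − 12.5 = 1.6
x=12: ŷ = 9.5 + 0.3·12 = 13.1; e = 11.3 − 13.1 = -1.8
x=13: ŷ = 9.5 + 0.3·13 = 13.4; e = 10.6 − 13.4 = -2.8
x=14: ŷ = 9.5 + 0.3·14 = 13.7; e = 16.7 − 13.7 = 3
SSE = 2.56 + 3.24 + 7.84 + 9 = 22.64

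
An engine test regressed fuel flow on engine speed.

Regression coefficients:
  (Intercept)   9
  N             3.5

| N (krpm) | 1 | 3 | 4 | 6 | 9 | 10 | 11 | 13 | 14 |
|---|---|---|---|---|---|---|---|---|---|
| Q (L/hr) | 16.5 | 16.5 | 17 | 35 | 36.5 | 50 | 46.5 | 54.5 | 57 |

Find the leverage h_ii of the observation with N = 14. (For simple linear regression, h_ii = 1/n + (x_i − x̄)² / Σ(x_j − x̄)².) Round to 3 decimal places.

h = 0.332

N̄ = (1 + 3 + 4 + 6 + 9 + 10 + 11 + 13 + 14)/9 = 7.88889
Σ(N − N̄)² = 47.4568 + 23.9012 + 15.1235 + 3.5679 + 1.23457 + 4.45679 + 9.67901 + 26.1235 + 37.3457 = 168.889
h = 1/9 + (6.11111)²/168.889 = 0.111111 + 0.221126 = 0.332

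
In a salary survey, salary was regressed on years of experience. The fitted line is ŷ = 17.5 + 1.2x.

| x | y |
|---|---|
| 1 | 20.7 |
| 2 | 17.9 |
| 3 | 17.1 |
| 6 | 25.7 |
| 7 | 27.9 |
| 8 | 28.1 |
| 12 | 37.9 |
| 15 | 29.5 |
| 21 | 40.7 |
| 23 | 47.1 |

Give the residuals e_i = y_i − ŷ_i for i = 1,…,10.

x=1: ŷ = 17.5 + 1.2·1 = 18.7; e = 20.7 − 18.7 = 2
x=2: ŷ = 17.5 + 1.2·2 = 19.9; e = 17.9 − 19.9 = -2
x=3: ŷ = 17.5 + 1.2·3 = 21.1; e = 17.1 − 21.1 = -4
x=6: ŷ = 17.5 + 1.2·6 = 24.7; e = 25.7 − 24.7 = 1
x=7: ŷ = 17.5 + 1.2·7 = 25.9; e = 27.9 − 25.9 = 2
x=8: ŷ = 17.5 + 1.2·8 = 27.1; e = 28.1 − 27.1 = 1
x=12: ŷ = 17.5 + 1.2·12 = 31.9; e = 37.9 − 31.9 = 6
x=15: ŷ = 17.5 + 1.2·15 = 35.5; e = 29.5 − 35.5 = -6
x=21: ŷ = 17.5 + 1.2·21 = 42.7; e = 40.7 − 42.7 = -2
x=23: ŷ = 17.5 + 1.2·23 = 45.1; e = 47.1 − 45.1 = 2

2, -2, -4, 1, 2, 1, 6, -6, -2, 2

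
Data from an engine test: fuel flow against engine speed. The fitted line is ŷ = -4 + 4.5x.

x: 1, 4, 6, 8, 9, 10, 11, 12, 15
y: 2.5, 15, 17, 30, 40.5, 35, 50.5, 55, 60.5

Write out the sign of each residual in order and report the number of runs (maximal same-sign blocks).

x=1: ŷ = -4 + 4.5·1 = 0.5; r = 2.5 − 0.5 = 2
x=4: ŷ = -4 + 4.5·4 = 14; r = 15 − 14 = 1
x=6: ŷ = -4 + 4.5·6 = 23; r = 17 − 23 = -6
x=8: ŷ = -4 + 4.5·8 = 32; r = 30 − 32 = -2
x=9: ŷ = -4 + 4.5·9 = 36.5; r = 40.5 − 36.5 = 4
x=10: ŷ = -4 + 4.5·10 = 41; r = 35 − 41 = -6
x=11: ŷ = -4 + 4.5·11 = 45.5; r = 50.5 − 45.5 = 5
x=12: ŷ = -4 + 4.5·12 = 50; r = 55 − 50 = 5
x=15: ŷ = -4 + 4.5·15 = 63.5; r = 60.5 − 63.5 = -3
Signs: + + − − + − + + −
Runs: +×2, −×2, +×1, −×1, +×2, −×1 → 6

6 runs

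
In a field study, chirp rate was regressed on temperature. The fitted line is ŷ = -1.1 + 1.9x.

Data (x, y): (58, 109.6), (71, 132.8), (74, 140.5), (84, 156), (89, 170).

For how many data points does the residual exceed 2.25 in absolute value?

x=58: ŷ = -1.1 + 1.9·58 = 109.1; e = 109.6 − 109.1 = 0.5
x=71: ŷ = -1.1 + 1.9·71 = 133.8; e = 132.8 − 133.8 = -1
x=74: ŷ = -1.1 + 1.9·74 = 139.5; e = 140.5 − 139.5 = 1
x=84: ŷ = -1.1 + 1.9·84 = 158.5; e = 156 − 158.5 = -2.5
x=89: ŷ = -1.1 + 1.9·89 = 168; e = 170 − 168 = 2
|e| > 2.25: x=84 (|e|=2.5) → 1

1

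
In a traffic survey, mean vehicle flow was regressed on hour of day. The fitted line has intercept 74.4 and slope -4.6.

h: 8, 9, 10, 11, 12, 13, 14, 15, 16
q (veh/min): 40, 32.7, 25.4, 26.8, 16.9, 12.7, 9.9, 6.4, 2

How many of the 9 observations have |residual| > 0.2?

h=8: q̂ = 74.4 − 4.6·8 = 37.6; e = 40 − 37.6 = 2.4
h=9: q̂ = 74.4 − 4.6·9 = 33; e = 32.7 − 33 = -0.3
h=10: q̂ = 74.4 − 4.6·10 = 28.4; e = 25.4 − 28.4 = -3
h=11: q̂ = 74.4 − 4.6·11 = 23.8; e = 26.8 − 23.8 = 3
h=12: q̂ = 74.4 − 4.6·12 = 19.2; e = 16.9 − 19.2 = -2.3
h=13: q̂ = 74.4 − 4.6·13 = 14.6; e = 12.7 − 14.6 = -1.9
h=14: q̂ = 74.4 − 4.6·14 = 10; e = 9.9 − 10 = -0.1
h=15: q̂ = 74.4 − 4.6·15 = 5.4; e = 6.4 − 5.4 = 1
h=16: q̂ = 74.4 − 4.6·16 = 0.8; e = 2 − 0.8 = 1.2
|e| > 0.2: h=8 (|e|=2.4), h=9 (|e|=0.3), h=10 (|e|=3), h=11 (|e|=3), h=12 (|e|=2.3), h=13 (|e|=1.9), h=15 (|e|=1), h=16 (|e|=1.2) → 8

8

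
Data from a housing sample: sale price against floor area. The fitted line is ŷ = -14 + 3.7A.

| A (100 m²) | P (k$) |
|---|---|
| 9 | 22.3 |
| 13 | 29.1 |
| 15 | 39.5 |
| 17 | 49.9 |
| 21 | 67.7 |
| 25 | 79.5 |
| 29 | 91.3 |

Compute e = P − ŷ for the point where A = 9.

ŷ = -14 + 3.7·9 = 19.3
e = 22.3 − 19.3 = 3

e = 3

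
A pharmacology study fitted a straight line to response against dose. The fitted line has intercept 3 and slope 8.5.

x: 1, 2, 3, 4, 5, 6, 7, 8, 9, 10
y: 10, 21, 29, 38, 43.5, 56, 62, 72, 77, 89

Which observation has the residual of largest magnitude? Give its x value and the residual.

x=1: ŷ = 3 + 8.5·1 = 11.5; r = 10 − 11.5 = -1.5
x=2: ŷ = 3 + 8.5·2 = 20; r = 21 − 20 = 1
x=3: ŷ = 3 + 8.5·3 = 28.5; r = 29 − 28.5 = 0.5
x=4: ŷ = 3 + 8.5·4 = 37; r = 38 − 37 = 1
x=5: ŷ = 3 + 8.5·5 = 45.5; r = 43.5 − 45.5 = -2
x=6: ŷ = 3 + 8.5·6 = 54; r = 56 − 54 = 2
x=7: ŷ = 3 + 8.5·7 = 62.5; r = 62 − 62.5 = -0.5
x=8: ŷ = 3 + 8.5·8 = 71; r = 72 − 71 = 1
x=9: ŷ = 3 + 8.5·9 = 79.5; r = 77 − 79.5 = -2.5
x=10: ŷ = 3 + 8.5·10 = 88; r = 89 − 88 = 1
Largest |r| is 2.5 at x = 9, residual -2.5.

x = 9, r = -2.5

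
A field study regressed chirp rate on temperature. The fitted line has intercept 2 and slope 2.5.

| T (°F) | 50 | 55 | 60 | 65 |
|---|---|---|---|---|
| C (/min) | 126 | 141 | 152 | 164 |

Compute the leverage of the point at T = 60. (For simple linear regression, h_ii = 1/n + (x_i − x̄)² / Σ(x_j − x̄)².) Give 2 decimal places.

T̄ = (50 + 55 + 60 + 65)/4 = 57.5
Σ(T − T̄)² = 56.25 + 6.25 + 6.25 + 56.25 = 125
h = 1/4 + (2.5)²/125 = 0.25 + 0.05 = 0.30

h = 0.30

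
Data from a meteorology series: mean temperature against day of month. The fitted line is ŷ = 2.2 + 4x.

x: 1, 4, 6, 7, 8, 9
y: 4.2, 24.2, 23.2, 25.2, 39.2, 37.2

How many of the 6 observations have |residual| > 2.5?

x=1: ŷ = 2.2 + 4·1 = 6.2; e = 4.2 − 6.2 = -2
x=4: ŷ = 2.2 + 4·4 = 18.2; e = 24.2 − 18.2 = 6
x=6: ŷ = 2.2 + 4·6 = 26.2; e = 23.2 − 26.2 = -3
x=7: ŷ = 2.2 + 4·7 = 30.2; e = 25.2 − 30.2 = -5
x=8: ŷ = 2.2 + 4·8 = 34.2; e = 39.2 − 34.2 = 5
x=9: ŷ = 2.2 + 4·9 = 38.2; e = 37.2 − 38.2 = -1
|e| > 2.5: x=4 (|e|=6), x=6 (|e|=3), x=7 (|e|=5), x=8 (|e|=5) → 4

4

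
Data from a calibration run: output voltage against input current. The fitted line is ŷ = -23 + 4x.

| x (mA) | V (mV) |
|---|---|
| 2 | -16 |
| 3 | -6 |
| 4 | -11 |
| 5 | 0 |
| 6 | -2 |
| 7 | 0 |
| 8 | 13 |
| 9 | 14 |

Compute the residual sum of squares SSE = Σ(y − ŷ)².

SSE = 102

x=2: ŷ = -23 + 4·2 = -15; r = -16 − (-15) = -1
x=3: ŷ = -23 + 4·3 = -11; r = -6 − (-11) = 5
x=4: ŷ = -23 + 4·4 = -7; r = -11 − (-7) = -4
x=5: ŷ = -23 + 4·5 = -3; r = 0 − (-3) = 3
x=6: ŷ = -23 + 4·6 = 1; r = -2 − 1 = -3
x=7: ŷ = -23 + 4·7 = 5; r = 0 − 5 = -5
x=8: ŷ = -23 + 4·8 = 9; r = 13 − 9 = 4
x=9: ŷ = -23 + 4·9 = 13; r = 14 − 13 = 1
SSE = 1 + 25 + 16 + 9 + 9 + 25 + 16 + 1 = 102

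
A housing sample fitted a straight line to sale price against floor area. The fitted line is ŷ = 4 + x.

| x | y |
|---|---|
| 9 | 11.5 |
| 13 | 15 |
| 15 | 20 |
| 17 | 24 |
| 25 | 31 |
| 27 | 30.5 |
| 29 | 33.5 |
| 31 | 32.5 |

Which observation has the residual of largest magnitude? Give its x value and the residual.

x=9: ŷ = 4 + 9 = 13; r = 11.5 − 13 = -1.5
x=13: ŷ = 4 + 13 = 17; r = 15 − 17 = -2
x=15: ŷ = 4 + 15 = 19; r = 20 − 19 = 1
x=17: ŷ = 4 + 17 = 21; r = 24 − 21 = 3
x=25: ŷ = 4 + 25 = 29; r = 31 − 29 = 2
x=27: ŷ = 4 + 27 = 31; r = 30.5 − 31 = -0.5
x=29: ŷ = 4 + 29 = 33; r = 33.5 − 33 = 0.5
x=31: ŷ = 4 + 31 = 35; r = 32.5 − 35 = -2.5
Largest |r| is 3 at x = 17, residual 3.

x = 17, r = 3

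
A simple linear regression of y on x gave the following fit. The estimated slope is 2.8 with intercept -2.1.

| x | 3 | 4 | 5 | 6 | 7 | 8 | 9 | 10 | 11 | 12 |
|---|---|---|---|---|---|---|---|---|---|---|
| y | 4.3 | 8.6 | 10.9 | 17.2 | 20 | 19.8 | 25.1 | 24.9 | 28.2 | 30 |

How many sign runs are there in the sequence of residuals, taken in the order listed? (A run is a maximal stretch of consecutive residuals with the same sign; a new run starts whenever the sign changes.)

x=3: ŷ = -2.1 + 2.8·3 = 6.3; r = 4.3 − 6.3 = -2
x=4: ŷ = -2.1 + 2.8·4 = 9.1; r = 8.6 − 9.1 = -0.5
x=5: ŷ = -2.1 + 2.8·5 = 11.9; r = 10.9 − 11.9 = -1
x=6: ŷ = -2.1 + 2.8·6 = 14.7; r = 17.2 − 14.7 = 2.5
x=7: ŷ = -2.1 + 2.8·7 = 17.5; r = 20 − 17.5 = 2.5
x=8: ŷ = -2.1 + 2.8·8 = 20.3; r = 19.8 − 20.3 = -0.5
x=9: ŷ = -2.1 + 2.8·9 = 23.1; r = 25.1 − 23.1 = 2
x=10: ŷ = -2.1 + 2.8·10 = 25.9; r = 24.9 − 25.9 = -1
x=11: ŷ = -2.1 + 2.8·11 = 28.7; r = 28.2 − 28.7 = -0.5
x=12: ŷ = -2.1 + 2.8·12 = 31.5; r = 30 − 31.5 = -1.5
Signs: − − − + + − + − − −
Runs: −×3, +×2, −×1, +×1, −×3 → 5

5 runs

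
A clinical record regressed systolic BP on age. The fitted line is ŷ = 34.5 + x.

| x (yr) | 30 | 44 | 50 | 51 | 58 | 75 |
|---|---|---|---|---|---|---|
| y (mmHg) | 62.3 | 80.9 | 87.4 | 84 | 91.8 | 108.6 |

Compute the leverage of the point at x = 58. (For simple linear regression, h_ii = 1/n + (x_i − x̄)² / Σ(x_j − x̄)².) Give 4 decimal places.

h = 0.2065

x̄ = (30 + 44 + 50 + 51 + 58 + 75)/6 = 51.3333
Σ(x − x̄)² = 455.111 + 53.7778 + 1.77778 + 0.111111 + 44.4444 + 560.111 = 1115.33
h = 1/6 + (6.66667)²/1115.33 = 0.166667 + 0.0398486 = 0.2065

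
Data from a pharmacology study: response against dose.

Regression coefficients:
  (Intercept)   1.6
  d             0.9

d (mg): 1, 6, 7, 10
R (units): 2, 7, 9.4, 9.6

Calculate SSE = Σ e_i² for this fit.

SSE = 3.5

d=1: R̂ = 1.6 + 0.9·1 = 2.5; e = 2 − 2.5 = -0.5
d=6: R̂ = 1.6 + 0.9·6 = 7; e = 7 − 7 = 0
d=7: R̂ = 1.6 + 0.9·7 = 7.9; e = 9.4 − 7.9 = 1.5
d=10: R̂ = 1.6 + 0.9·10 = 10.6; e = 9.6 − 10.6 = -1
SSE = 0.25 + 0 + 2.25 + 1 = 3.5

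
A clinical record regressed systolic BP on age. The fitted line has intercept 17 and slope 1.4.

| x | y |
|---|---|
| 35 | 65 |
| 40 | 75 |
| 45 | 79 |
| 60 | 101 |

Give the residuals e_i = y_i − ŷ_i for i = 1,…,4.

-1, 2, -1, 0

x=35: ŷ = 17 + 1.4·35 = 66; e = 65 − 66 = -1
x=40: ŷ = 17 + 1.4·40 = 73; e = 75 − 73 = 2
x=45: ŷ = 17 + 1.4·45 = 80; e = 79 − 80 = -1
x=60: ŷ = 17 + 1.4·60 = 101; e = 101 − 101 = 0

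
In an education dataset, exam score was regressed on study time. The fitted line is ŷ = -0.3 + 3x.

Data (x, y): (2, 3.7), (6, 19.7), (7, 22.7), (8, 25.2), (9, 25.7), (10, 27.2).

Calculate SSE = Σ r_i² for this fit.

x=2: ŷ = -0.3 + 3·2 = 5.7; r = 3.7 − 5.7 = -2
x=6: ŷ = -0.3 + 3·6 = 17.7; r = 19.7 − 17.7 = 2
x=7: ŷ = -0.3 + 3·7 = 20.7; r = 22.7 − 20.7 = 2
x=8: ŷ = -0.3 + 3·8 = 23.7; r = 25.2 − 23.7 = 1.5
x=9: ŷ = -0.3 + 3·9 = 26.7; r = 25.7 − 26.7 = -1
x=10: ŷ = -0.3 + 3·10 = 29.7; r = 27.2 − 29.7 = -2.5
SSE = 4 + 4 + 4 + 2.25 + 1 + 6.25 = 21.5

SSE = 21.5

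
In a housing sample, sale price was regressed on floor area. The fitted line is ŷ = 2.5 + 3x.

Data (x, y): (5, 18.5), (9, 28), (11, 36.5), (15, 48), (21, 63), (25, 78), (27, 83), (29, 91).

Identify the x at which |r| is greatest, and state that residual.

x = 21, r = -2.5

x=5: ŷ = 2.5 + 3·5 = 17.5; r = 18.5 − 17.5 = 1
x=9: ŷ = 2.5 + 3·9 = 29.5; r = 28 − 29.5 = -1.5
x=11: ŷ = 2.5 + 3·11 = 35.5; r = 36.5 − 35.5 = 1
x=15: ŷ = 2.5 + 3·15 = 47.5; r = 48 − 47.5 = 0.5
x=21: ŷ = 2.5 + 3·21 = 65.5; r = 63 − 65.5 = -2.5
x=25: ŷ = 2.5 + 3·25 = 77.5; r = 78 − 77.5 = 0.5
x=27: ŷ = 2.5 + 3·27 = 83.5; r = 83 − 83.5 = -0.5
x=29: ŷ = 2.5 + 3·29 = 89.5; r = 91 − 89.5 = 1.5
Largest |r| is 2.5 at x = 21, residual -2.5.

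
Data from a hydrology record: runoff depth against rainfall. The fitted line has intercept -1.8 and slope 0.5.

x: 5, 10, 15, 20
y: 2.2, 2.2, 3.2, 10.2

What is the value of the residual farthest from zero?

e = -2.5

x=5: ŷ = -1.8 + 0.5·5 = 0.7; e = 2.2 − 0.7 = 1.5
x=10: ŷ = -1.8 + 0.5·10 = 3.2; e = 2.2 − 3.2 = -1
x=15: ŷ = -1.8 + 0.5·15 = 5.7; e = 3.2 − 5.7 = -2.5
x=20: ŷ = -1.8 + 0.5·20 = 8.2; e = 10.2 − 8.2 = 2
Largest |e| is 2.5 at x = 15, residual -2.5.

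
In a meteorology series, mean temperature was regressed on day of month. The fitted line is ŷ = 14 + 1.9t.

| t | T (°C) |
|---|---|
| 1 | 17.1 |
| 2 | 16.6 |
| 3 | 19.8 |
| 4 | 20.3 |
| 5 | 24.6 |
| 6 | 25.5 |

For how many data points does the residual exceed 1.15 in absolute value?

t=1: ŷ = 14 + 1.9·1 = 15.9; r = 17.1 − 15.9 = 1.2
t=2: ŷ = 14 + 1.9·2 = 17.8; r = 16.6 − 17.8 = -1.2
t=3: ŷ = 14 + 1.9·3 = 19.7; r = 19.8 − 19.7 = 0.1
t=4: ŷ = 14 + 1.9·4 = 21.6; r = 20.3 − 21.6 = -1.3
t=5: ŷ = 14 + 1.9·5 = 23.5; r = 24.6 − 23.5 = 1.1
t=6: ŷ = 14 + 1.9·6 = 25.4; r = 25.5 − 25.4 = 0.1
|r| > 1.15: t=1 (|r|=1.2), t=2 (|r|=1.2), t=4 (|r|=1.3) → 3

3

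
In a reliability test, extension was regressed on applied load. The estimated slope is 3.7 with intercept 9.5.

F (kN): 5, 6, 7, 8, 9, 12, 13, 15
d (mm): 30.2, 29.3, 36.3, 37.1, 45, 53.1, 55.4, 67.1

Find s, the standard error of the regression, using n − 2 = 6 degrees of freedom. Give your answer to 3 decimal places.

s = 2.241

F=5: ŷ = 9.5 + 3.7·5 = 28; e = 30.2 − 28 = 2.2
F=6: ŷ = 9.5 + 3.7·6 = 31.7; e = 29.3 − 31.7 = -2.4
F=7: ŷ = 9.5 + 3.7·7 = 35.4; e = 36.3 − 35.4 = 0.9
F=8: ŷ = 9.5 + 3.7·8 = 39.1; e = 37.1 − 39.1 = -2
F=9: ŷ = 9.5 + 3.7·9 = 42.8; e = 45 − 42.8 = 2.2
F=12: ŷ = 9.5 + 3.7·12 = 53.9; e = 53.1 − 53.9 = -0.8
F=13: ŷ = 9.5 + 3.7·13 = 57.6; e = 55.4 − 57.6 = -2.2
F=15: ŷ = 9.5 + 3.7·15 = 65; e = 67.1 − 65 = 2.1
SSE = 4.84 + 5.76 + 0.81 + 4 + 4.84 + 0.64 + 4.84 + 4.41 = 30.14
s = √(30.14/6) = √5.02333 ≈ 2.241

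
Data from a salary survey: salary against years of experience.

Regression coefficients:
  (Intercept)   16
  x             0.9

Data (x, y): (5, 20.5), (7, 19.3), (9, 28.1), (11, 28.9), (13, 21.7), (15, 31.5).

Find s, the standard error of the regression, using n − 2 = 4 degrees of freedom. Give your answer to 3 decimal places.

x=5: ŷ = 16 + 0.9·5 = 20.5; r = 20.5 − 20.5 = 0
x=7: ŷ = 16 + 0.9·7 = 22.3; r = 19.3 − 22.3 = -3
x=9: ŷ = 16 + 0.9·9 = 24.1; r = 28.1 − 24.1 = 4
x=11: ŷ = 16 + 0.9·11 = 25.9; r = 28.9 − 25.9 = 3
x=13: ŷ = 16 + 0.9·13 = 27.7; r = 21.7 − 27.7 = -6
x=15: ŷ = 16 + 0.9·15 = 29.5; r = 31.5 − 29.5 = 2
SSE = 0 + 9 + 16 + 9 + 36 + 4 = 74
s = √(74/4) = √18.5 ≈ 4.301

s = 4.301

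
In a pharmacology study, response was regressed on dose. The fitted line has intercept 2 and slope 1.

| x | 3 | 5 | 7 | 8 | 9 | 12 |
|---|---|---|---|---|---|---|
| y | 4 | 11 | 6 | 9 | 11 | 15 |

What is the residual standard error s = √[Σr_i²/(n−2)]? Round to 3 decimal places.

s = 2.646

x=3: ŷ = 2 + 3 = 5; r = 4 − 5 = -1
x=5: ŷ = 2 + 5 = 7; r = 11 − 7 = 4
x=7: ŷ = 2 + 7 = 9; r = 6 − 9 = -3
x=8: ŷ = 2 + 8 = 10; r = 9 − 10 = -1
x=9: ŷ = 2 + 9 = 11; r = 11 − 11 = 0
x=12: ŷ = 2 + 12 = 14; r = 15 − 14 = 1
SSE = 1 + 16 + 9 + 1 + 0 + 1 = 28
s = √(28/4) = √7 ≈ 2.646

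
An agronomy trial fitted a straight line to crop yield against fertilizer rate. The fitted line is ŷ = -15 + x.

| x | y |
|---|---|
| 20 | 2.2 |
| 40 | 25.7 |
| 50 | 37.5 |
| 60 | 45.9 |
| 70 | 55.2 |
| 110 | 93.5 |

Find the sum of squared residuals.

SSE = 17.68

x=20: ŷ = -15 + 20 = 5; e = 2.2 − 5 = -2.8
x=40: ŷ = -15 + 40 = 25; e = 25.7 − 25 = 0.7
x=50: ŷ = -15 + 50 = 35; e = 37.5 − 35 = 2.5
x=60: ŷ = -15 + 60 = 45; e = 45.9 − 45 = 0.9
x=70: ŷ = -15 + 70 = 55; e = 55.2 − 55 = 0.2
x=110: ŷ = -15 + 110 = 95; e = 93.5 − 95 = -1.5
SSE = 7.84 + 0.49 + 6.25 + 0.81 + 0.04 + 2.25 = 17.68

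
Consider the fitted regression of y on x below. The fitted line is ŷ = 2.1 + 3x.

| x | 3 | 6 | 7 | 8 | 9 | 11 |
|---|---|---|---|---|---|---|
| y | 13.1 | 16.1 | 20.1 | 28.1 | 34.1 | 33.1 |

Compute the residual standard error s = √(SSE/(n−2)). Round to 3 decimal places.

x=3: ŷ = 2.1 + 3·3 = 11.1; e = 13.1 − 11.1 = 2
x=6: ŷ = 2.1 + 3·6 = 20.1; e = 16.1 − 20.1 = -4
x=7: ŷ = 2.1 + 3·7 = 23.1; e = 20.1 − 23.1 = -3
x=8: ŷ = 2.1 + 3·8 = 26.1; e = 28.1 − 26.1 = 2
x=9: ŷ = 2.1 + 3·9 = 29.1; e = 34.1 − 29.1 = 5
x=11: ŷ = 2.1 + 3·11 = 35.1; e = 33.1 − 35.1 = -2
SSE = 4 + 16 + 9 + 4 + 25 + 4 = 62
s = √(62/4) = √15.5 ≈ 3.937

s = 3.937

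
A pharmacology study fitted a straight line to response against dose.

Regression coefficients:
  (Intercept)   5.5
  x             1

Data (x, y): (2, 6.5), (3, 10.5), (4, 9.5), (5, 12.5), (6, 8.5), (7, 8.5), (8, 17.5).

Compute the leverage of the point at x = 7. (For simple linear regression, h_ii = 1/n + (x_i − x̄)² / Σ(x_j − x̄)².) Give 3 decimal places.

h = 0.286

x̄ = (2 + 3 + 4 + 5 + 6 + 7 + 8)/7 = 5
Σ(x − x̄)² = 9 + 4 + 1 + 0 + 1 + 4 + 9 = 28
h = 1/7 + (2)²/28 = 0.142857 + 0.142857 = 0.286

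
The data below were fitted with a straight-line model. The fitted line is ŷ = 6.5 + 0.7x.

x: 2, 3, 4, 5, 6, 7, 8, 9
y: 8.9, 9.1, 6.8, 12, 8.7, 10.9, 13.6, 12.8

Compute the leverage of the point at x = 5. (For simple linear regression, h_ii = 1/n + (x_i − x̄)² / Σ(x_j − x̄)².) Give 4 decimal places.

x̄ = (2 + 3 + 4 + 5 + 6 + 7 + 8 + 9)/8 = 5.5
Σ(x − x̄)² = 12.25 + 6.25 + 2.25 + 0.25 + 0.25 + 2.25 + 6.25 + 12.25 = 42
h = 1/8 + (-0.5)²/42 = 0.125 + 0.00595238 = 0.1310

h = 0.1310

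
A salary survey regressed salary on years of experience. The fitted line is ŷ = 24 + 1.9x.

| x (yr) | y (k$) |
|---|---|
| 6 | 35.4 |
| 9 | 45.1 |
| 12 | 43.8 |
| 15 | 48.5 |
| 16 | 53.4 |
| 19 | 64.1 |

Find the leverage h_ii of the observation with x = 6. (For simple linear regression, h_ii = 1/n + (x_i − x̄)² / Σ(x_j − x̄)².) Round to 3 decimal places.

x̄ = (6 + 9 + 12 + 15 + 16 + 19)/6 = 12.8333
Σ(x − x̄)² = 46.6944 + 14.6944 + 0.694444 + 4.69444 + 10.0278 + 38.0278 = 114.833
h = 1/6 + (-6.83333)²/114.833 = 0.166667 + 0.406628 = 0.573

h = 0.573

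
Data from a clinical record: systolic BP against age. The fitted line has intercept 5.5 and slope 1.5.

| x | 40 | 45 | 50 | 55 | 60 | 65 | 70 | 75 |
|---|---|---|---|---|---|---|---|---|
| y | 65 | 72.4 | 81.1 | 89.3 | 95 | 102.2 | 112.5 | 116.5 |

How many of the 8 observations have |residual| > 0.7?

x=40: ŷ = 5.5 + 1.5·40 = 65.5; r = 65 − 65.5 = -0.5
x=45: ŷ = 5.5 + 1.5·45 = 73; r = 72.4 − 73 = -0.6
x=50: ŷ = 5.5 + 1.5·50 = 80.5; r = 81.1 − 80.5 = 0.6
x=55: ŷ = 5.5 + 1.5·55 = 88; r = 89.3 − 88 = 1.3
x=60: ŷ = 5.5 + 1.5·60 = 95.5; r = 95 − 95.5 = -0.5
x=65: ŷ = 5.5 + 1.5·65 = 103; r = 102.2 − 103 = -0.8
x=70: ŷ = 5.5 + 1.5·70 = 110.5; r = 112.5 − 110.5 = 2
x=75: ŷ = 5.5 + 1.5·75 = 118; r = 116.5 − 118 = -1.5
|r| > 0.7: x=55 (|r|=1.3), x=65 (|r|=0.8), x=70 (|r|=2), x=75 (|r|=1.5) → 4

4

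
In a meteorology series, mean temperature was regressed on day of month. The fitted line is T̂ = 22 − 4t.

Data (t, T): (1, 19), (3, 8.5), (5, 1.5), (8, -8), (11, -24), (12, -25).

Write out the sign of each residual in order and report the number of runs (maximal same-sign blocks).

t=1: T̂ = 22 − 4·1 = 18; e = 19 − 18 = 1
t=3: T̂ = 22 − 4·3 = 10; e = 8.5 − 10 = -1.5
t=5: T̂ = 22 − 4·5 = 2; e = 1.5 − 2 = -0.5
t=8: T̂ = 22 − 4·8 = -10; e = -8 − (-10) = 2
t=11: T̂ = 22 − 4·11 = -22; e = -24 − (-22) = -2
t=12: T̂ = 22 − 4·12 = -26; e = -25 − (-26) = 1
Signs: + − − + − +
Runs: +×1, −×2, +×1, −×1, +×1 → 5

5 runs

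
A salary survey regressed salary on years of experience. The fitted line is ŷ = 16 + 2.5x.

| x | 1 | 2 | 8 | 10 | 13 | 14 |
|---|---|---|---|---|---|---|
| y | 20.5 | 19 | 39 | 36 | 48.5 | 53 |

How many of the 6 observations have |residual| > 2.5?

x=1: ŷ = 16 + 2.5·1 = 18.5; r = 20.5 − 18.5 = 2
x=2: ŷ = 16 + 2.5·2 = 21; r = 19 − 21 = -2
x=8: ŷ = 16 + 2.5·8 = 36; r = 39 − 36 = 3
x=10: ŷ = 16 + 2.5·10 = 41; r = 36 − 41 = -5
x=13: ŷ = 16 + 2.5·13 = 48.5; r = 48.5 − 48.5 = 0
x=14: ŷ = 16 + 2.5·14 = 51; r = 53 − 51 = 2
|r| > 2.5: x=8 (|r|=3), x=10 (|r|=5) → 2

2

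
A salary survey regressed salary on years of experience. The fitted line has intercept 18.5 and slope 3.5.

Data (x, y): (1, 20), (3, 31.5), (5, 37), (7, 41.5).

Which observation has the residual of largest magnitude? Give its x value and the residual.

x = 3, r = 2.5

x=1: ŷ = 18.5 + 3.5·1 = 22; r = 20 − 22 = -2
x=3: ŷ = 18.5 + 3.5·3 = 29; r = 31.5 − 29 = 2.5
x=5: ŷ = 18.5 + 3.5·5 = 36; r = 37 − 36 = 1
x=7: ŷ = 18.5 + 3.5·7 = 43; r = 41.5 − 43 = -1.5
Largest |r| is 2.5 at x = 3, residual 2.5.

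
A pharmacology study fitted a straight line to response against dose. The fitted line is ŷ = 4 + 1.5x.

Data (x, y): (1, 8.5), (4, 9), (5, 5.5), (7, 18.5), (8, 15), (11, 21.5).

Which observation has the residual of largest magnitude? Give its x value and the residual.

x = 5, r = -6

x=1: ŷ = 4 + 1.5·1 = 5.5; r = 8.5 − 5.5 = 3
x=4: ŷ = 4 + 1.5·4 = 10; r = 9 − 10 = -1
x=5: ŷ = 4 + 1.5·5 = 11.5; r = 5.5 − 11.5 = -6
x=7: ŷ = 4 + 1.5·7 = 14.5; r = 18.5 − 14.5 = 4
x=8: ŷ = 4 + 1.5·8 = 16; r = 15 − 16 = -1
x=11: ŷ = 4 + 1.5·11 = 20.5; r = 21.5 − 20.5 = 1
Largest |r| is 6 at x = 5, residual -6.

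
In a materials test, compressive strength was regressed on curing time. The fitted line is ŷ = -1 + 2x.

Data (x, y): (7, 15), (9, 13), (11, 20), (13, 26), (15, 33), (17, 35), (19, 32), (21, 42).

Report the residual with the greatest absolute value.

x=7: ŷ = -1 + 2·7 = 13; r = 15 − 13 = 2
x=9: ŷ = -1 + 2·9 = 17; r = 13 − 17 = -4
x=11: ŷ = -1 + 2·11 = 21; r = 20 − 21 = -1
x=13: ŷ = -1 + 2·13 = 25; r = 26 − 25 = 1
x=15: ŷ = -1 + 2·15 = 29; r = 33 − 29 = 4
x=17: ŷ = -1 + 2·17 = 33; r = 35 − 33 = 2
x=19: ŷ = -1 + 2·19 = 37; r = 32 − 37 = -5
x=21: ŷ = -1 + 2·21 = 41; r = 42 − 41 = 1
Largest |r| is 5 at x = 19, residual -5.

r = -5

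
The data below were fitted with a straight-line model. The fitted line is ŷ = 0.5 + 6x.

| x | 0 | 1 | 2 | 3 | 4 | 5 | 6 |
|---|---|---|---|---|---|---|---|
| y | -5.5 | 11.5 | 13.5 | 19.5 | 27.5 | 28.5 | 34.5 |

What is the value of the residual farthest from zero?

x=0: ŷ = 0.5 + 6·0 = 0.5; r = -5.5 − 0.5 = -6
x=1: ŷ = 0.5 + 6·1 = 6.5; r = 11.5 − 6.5 = 5
x=2: ŷ = 0.5 + 6·2 = 12.5; r = 13.5 − 12.5 = 1
x=3: ŷ = 0.5 + 6·3 = 18.5; r = 19.5 − 18.5 = 1
x=4: ŷ = 0.5 + 6·4 = 24.5; r = 27.5 − 24.5 = 3
x=5: ŷ = 0.5 + 6·5 = 30.5; r = 28.5 − 30.5 = -2
x=6: ŷ = 0.5 + 6·6 = 36.5; r = 34.5 − 36.5 = -2
Largest |r| is 6 at x = 0, residual -6.

r = -6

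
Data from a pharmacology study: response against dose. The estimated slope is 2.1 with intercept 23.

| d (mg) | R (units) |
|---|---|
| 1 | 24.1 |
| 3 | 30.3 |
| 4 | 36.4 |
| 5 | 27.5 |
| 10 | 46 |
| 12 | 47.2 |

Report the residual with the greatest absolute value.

e = -6

d=1: R̂ = 23 + 2.1·1 = 25.1; e = 24.1 − 25.1 = -1
d=3: R̂ = 23 + 2.1·3 = 29.3; e = 30.3 − 29.3 = 1
d=4: R̂ = 23 + 2.1·4 = 31.4; e = 36.4 − 31.4 = 5
d=5: R̂ = 23 + 2.1·5 = 33.5; e = 27.5 − 33.5 = -6
d=10: R̂ = 23 + 2.1·10 = 44; e = 46 − 44 = 2
d=12: R̂ = 23 + 2.1·12 = 48.2; e = 47.2 − 48.2 = -1
Largest |e| is 6 at d = 5, residual -6.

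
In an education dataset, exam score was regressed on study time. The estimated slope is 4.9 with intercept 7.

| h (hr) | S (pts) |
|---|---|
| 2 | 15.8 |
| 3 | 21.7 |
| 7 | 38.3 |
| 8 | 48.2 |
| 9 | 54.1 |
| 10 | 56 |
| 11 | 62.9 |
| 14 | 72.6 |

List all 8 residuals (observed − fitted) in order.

-1, 0, -3, 2, 3, 0, 2, -3

h=2: Ŝ = 7 + 4.9·2 = 16.8; r = 15.8 − 16.8 = -1
h=3: Ŝ = 7 + 4.9·3 = 21.7; r = 21.7 − 21.7 = 0
h=7: Ŝ = 7 + 4.9·7 = 41.3; r = 38.3 − 41.3 = -3
h=8: Ŝ = 7 + 4.9·8 = 46.2; r = 48.2 − 46.2 = 2
h=9: Ŝ = 7 + 4.9·9 = 51.1; r = 54.1 − 51.1 = 3
h=10: Ŝ = 7 + 4.9·10 = 56; r = 56 − 56 = 0
h=11: Ŝ = 7 + 4.9·11 = 60.9; r = 62.9 − 60.9 = 2
h=14: Ŝ = 7 + 4.9·14 = 75.6; r = 72.6 − 75.6 = -3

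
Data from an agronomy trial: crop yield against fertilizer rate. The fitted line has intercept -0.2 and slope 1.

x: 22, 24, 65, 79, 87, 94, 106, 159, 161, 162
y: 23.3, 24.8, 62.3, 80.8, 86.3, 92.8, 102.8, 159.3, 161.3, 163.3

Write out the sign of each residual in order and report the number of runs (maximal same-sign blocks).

x=22: ŷ = -0.2 + 22 = 21.8; e = 23.3 − 21.8 = 1.5
x=24: ŷ = -0.2 + 24 = 23.8; e = 24.8 − 23.8 = 1
x=65: ŷ = -0.2 + 65 = 64.8; e = 62.3 − 64.8 = -2.5
x=79: ŷ = -0.2 + 79 = 78.8; e = 80.8 − 78.8 = 2
x=87: ŷ = -0.2 + 87 = 86.8; e = 86.3 − 86.8 = -0.5
x=94: ŷ = -0.2 + 94 = 93.8; e = 92.8 − 93.8 = -1
x=106: ŷ = -0.2 + 106 = 105.8; e = 102.8 − 105.8 = -3
x=159: ŷ = -0.2 + 159 = 158.8; e = 159.3 − 158.8 = 0.5
x=161: ŷ = -0.2 + 161 = 160.8; e = 161.3 − 160.8 = 0.5
x=162: ŷ = -0.2 + 162 = 161.8; e = 163.3 − 161.8 = 1.5
Signs: + + − + − − − + + +
Runs: +×2, −×1, +×1, −×3, +×3 → 5

5 runs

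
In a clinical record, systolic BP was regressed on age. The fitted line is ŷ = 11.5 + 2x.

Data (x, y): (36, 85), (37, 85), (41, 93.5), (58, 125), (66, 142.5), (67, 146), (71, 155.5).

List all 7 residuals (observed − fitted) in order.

x=36: ŷ = 11.5 + 2·36 = 83.5; r = 85 − 83.5 = 1.5
x=37: ŷ = 11.5 + 2·37 = 85.5; r = 85 − 85.5 = -0.5
x=41: ŷ = 11.5 + 2·41 = 93.5; r = 93.5 − 93.5 = 0
x=58: ŷ = 11.5 + 2·58 = 127.5; r = 125 − 127.5 = -2.5
x=66: ŷ = 11.5 + 2·66 = 143.5; r = 142.5 − 143.5 = -1
x=67: ŷ = 11.5 + 2·67 = 145.5; r = 146 − 145.5 = 0.5
x=71: ŷ = 11.5 + 2·71 = 153.5; r = 155.5 − 153.5 = 2

1.5, -0.5, 0, -2.5, -1, 0.5, 2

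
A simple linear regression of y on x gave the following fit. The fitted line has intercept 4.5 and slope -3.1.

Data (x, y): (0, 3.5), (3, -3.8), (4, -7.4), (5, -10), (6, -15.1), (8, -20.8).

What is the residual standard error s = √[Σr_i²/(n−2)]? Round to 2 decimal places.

s = 1.06

x=0: ŷ = 4.5 − 3.1·0 = 4.5; r = 3.5 − 4.5 = -1
x=3: ŷ = 4.5 − 3.1·3 = -4.8; r = -3.8 − (-4.8) = 1
x=4: ŷ = 4.5 − 3.1·4 = -7.9; r = -7.4 − (-7.9) = 0.5
x=5: ŷ = 4.5 − 3.1·5 = -11; r = -10 − (-11) = 1
x=6: ŷ = 4.5 − 3.1·6 = -14.1; r = -15.1 − (-14.1) = -1
x=8: ŷ = 4.5 − 3.1·8 = -20.3; r = -20.8 − (-20.3) = -0.5
SSE = 1 + 1 + 0.25 + 1 + 1 + 0.25 = 4.5
s = √(4.5/4) = √1.125 ≈ 1.06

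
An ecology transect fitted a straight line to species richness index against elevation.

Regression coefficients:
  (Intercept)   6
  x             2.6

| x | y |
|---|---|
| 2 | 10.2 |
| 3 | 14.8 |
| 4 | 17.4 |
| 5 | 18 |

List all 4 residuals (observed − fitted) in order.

x=2: ŷ = 6 + 2.6·2 = 11.2; r = 10.2 − 11.2 = -1
x=3: ŷ = 6 + 2.6·3 = 13.8; r = 14.8 − 13.8 = 1
x=4: ŷ = 6 + 2.6·4 = 16.4; r = 17.4 − 16.4 = 1
x=5: ŷ = 6 + 2.6·5 = 19; r = 18 − 19 = -1

-1, 1, 1, -1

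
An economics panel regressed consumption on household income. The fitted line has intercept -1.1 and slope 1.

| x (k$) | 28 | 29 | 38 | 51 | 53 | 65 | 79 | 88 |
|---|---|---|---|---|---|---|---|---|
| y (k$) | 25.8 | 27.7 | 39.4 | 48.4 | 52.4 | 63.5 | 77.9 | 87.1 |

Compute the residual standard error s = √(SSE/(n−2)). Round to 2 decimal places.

x=28: ŷ = -1.1 + 28 = 26.9; e = 25.8 − 26.9 = -1.1
x=29: ŷ = -1.1 + 29 = 27.9; e = 27.7 − 27.9 = -0.2
x=38: ŷ = -1.1 + 38 = 36.9; e = 39.4 − 36.9 = 2.5
x=51: ŷ = -1.1 + 51 = 49.9; e = 48.4 − 49.9 = -1.5
x=53: ŷ = -1.1 + 53 = 51.9; e = 52.4 − 51.9 = 0.5
x=65: ŷ = -1.1 + 65 = 63.9; e = 63.5 − 63.9 = -0.4
x=79: ŷ = -1.1 + 79 = 77.9; e = 77.9 − 77.9 = 0
x=88: ŷ = -1.1 + 88 = 86.9; e = 87.1 − 86.9 = 0.2
SSE = 1.21 + 0.04 + 6.25 + 2.25 + 0.25 + 0.16 + 0 + 0.04 = 10.2
s = √(10.2/6) = √1.7 ≈ 1.30

s = 1.30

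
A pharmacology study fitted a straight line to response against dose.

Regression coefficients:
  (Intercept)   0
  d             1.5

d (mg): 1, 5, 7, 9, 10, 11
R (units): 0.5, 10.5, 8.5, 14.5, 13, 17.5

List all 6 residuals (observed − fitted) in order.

-1, 3, -2, 1, -2, 1

d=1: ŷ = 1.5·1 = 1.5; e = 0.5 − 1.5 = -1
d=5: ŷ = 1.5·5 = 7.5; e = 10.5 − 7.5 = 3
d=7: ŷ = 1.5·7 = 10.5; e = 8.5 − 10.5 = -2
d=9: ŷ = 1.5·9 = 13.5; e = 14.5 − 13.5 = 1
d=10: ŷ = 1.5·10 = 15; e = 13 − 15 = -2
d=11: ŷ = 1.5·11 = 16.5; e = 17.5 − 16.5 = 1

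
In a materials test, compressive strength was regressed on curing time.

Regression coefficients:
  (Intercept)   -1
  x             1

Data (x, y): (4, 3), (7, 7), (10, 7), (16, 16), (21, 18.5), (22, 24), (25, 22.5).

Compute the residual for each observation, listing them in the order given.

0, 1, -2, 1, -1.5, 3, -1.5

x=4: ŷ = -1 + 4 = 3; e = 3 − 3 = 0
x=7: ŷ = -1 + 7 = 6; e = 7 − 6 = 1
x=10: ŷ = -1 + 10 = 9; e = 7 − 9 = -2
x=16: ŷ = -1 + 16 = 15; e = 16 − 15 = 1
x=21: ŷ = -1 + 21 = 20; e = 18.5 − 20 = -1.5
x=22: ŷ = -1 + 22 = 21; e = 24 − 21 = 3
x=25: ŷ = -1 + 25 = 24; e = 22.5 − 24 = -1.5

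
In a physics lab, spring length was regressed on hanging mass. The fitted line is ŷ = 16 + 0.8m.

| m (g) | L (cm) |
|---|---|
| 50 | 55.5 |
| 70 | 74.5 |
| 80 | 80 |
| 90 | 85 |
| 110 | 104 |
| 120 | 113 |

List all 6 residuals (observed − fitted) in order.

m=50: ŷ = 16 + 0.8·50 = 56; r = 55.5 − 56 = -0.5
m=70: ŷ = 16 + 0.8·70 = 72; r = 74.5 − 72 = 2.5
m=80: ŷ = 16 + 0.8·80 = 80; r = 80 − 80 = 0
m=90: ŷ = 16 + 0.8·90 = 88; r = 85 − 88 = -3
m=110: ŷ = 16 + 0.8·110 = 104; r = 104 − 104 = 0
m=120: ŷ = 16 + 0.8·120 = 112; r = 113 − 112 = 1

-0.5, 2.5, 0, -3, 0, 1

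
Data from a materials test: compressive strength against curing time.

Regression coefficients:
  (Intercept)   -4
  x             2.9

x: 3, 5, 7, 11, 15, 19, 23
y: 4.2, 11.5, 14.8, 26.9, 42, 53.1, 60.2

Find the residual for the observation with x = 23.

ŷ = -4 + 2.9·23 = 62.7
e = 60.2 − 62.7 = -2.5

e = -2.5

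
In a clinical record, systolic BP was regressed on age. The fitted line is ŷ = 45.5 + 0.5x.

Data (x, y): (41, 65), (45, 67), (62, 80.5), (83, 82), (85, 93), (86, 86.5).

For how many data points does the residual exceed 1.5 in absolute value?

4

x=41: ŷ = 45.5 + 0.5·41 = 66; r = 65 − 66 = -1
x=45: ŷ = 45.5 + 0.5·45 = 68; r = 67 − 68 = -1
x=62: ŷ = 45.5 + 0.5·62 = 76.5; r = 80.5 − 76.5 = 4
x=83: ŷ = 45.5 + 0.5·83 = 87; r = 82 − 87 = -5
x=85: ŷ = 45.5 + 0.5·85 = 88; r = 93 − 88 = 5
x=86: ŷ = 45.5 + 0.5·86 = 88.5; r = 86.5 − 88.5 = -2
|r| > 1.5: x=62 (|r|=4), x=83 (|r|=5), x=85 (|r|=5), x=86 (|r|=2) → 4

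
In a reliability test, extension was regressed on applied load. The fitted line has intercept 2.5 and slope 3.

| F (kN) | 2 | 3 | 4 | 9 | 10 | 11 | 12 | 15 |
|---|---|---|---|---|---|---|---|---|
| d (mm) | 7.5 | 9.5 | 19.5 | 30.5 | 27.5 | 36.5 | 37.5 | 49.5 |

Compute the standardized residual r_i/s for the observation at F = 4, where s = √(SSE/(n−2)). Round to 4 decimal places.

F=2: d̂ = 2.5 + 3·2 = 8.5; r = 7.5 − 8.5 = -1
F=3: d̂ = 2.5 + 3·3 = 11.5; r = 9.5 − 11.5 = -2
F=4: d̂ = 2.5 + 3·4 = 14.5; r = 19.5 − 14.5 = 5
F=9: d̂ = 2.5 + 3·9 = 29.5; r = 30.5 − 29.5 = 1
F=10: d̂ = 2.5 + 3·10 = 32.5; r = 27.5 − 32.5 = -5
F=11: d̂ = 2.5 + 3·11 = 35.5; r = 36.5 − 35.5 = 1
F=12: d̂ = 2.5 + 3·12 = 38.5; r = 37.5 − 38.5 = -1
F=15: d̂ = 2.5 + 3·15 = 47.5; r = 49.5 − 47.5 = 2
SSE = 1 + 4 + 25 + 1 + 25 + 1 + 1 + 4 = 62
s = √(62/6) = 3.21455
r/s = 5 / 3.21455 = 1.5554

1.5554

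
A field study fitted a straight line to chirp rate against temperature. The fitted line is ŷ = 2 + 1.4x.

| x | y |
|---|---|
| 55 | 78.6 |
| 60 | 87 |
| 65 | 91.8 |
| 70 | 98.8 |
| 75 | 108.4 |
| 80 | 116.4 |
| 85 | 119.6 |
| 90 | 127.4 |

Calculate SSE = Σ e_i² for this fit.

SSE = 14.08

x=55: ŷ = 2 + 1.4·55 = 79; e = 78.6 − 79 = -0.4
x=60: ŷ = 2 + 1.4·60 = 86; e = 87 − 86 = 1
x=65: ŷ = 2 + 1.4·65 = 93; e = 91.8 − 93 = -1.2
x=70: ŷ = 2 + 1.4·70 = 100; e = 98.8 − 100 = -1.2
x=75: ŷ = 2 + 1.4·75 = 107; e = 108.4 − 107 = 1.4
x=80: ŷ = 2 + 1.4·80 = 114; e = 116.4 − 114 = 2.4
x=85: ŷ = 2 + 1.4·85 = 121; e = 119.6 − 121 = -1.4
x=90: ŷ = 2 + 1.4·90 = 128; e = 127.4 − 128 = -0.6
SSE = 0.16 + 1 + 1.44 + 1.44 + 1.96 + 5.76 + 1.96 + 0.36 = 14.08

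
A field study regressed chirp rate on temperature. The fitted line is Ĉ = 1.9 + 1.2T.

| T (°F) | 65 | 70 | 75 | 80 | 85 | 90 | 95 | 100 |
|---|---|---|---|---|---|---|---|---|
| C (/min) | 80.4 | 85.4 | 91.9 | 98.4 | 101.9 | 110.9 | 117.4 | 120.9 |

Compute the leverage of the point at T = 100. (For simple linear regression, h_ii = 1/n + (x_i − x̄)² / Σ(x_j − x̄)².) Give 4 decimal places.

T̄ = (65 + 70 + 75 + 80 + 85 + 90 + 95 + 100)/8 = 82.5
Σ(T − T̄)² = 306.25 + 156.25 + 56.25 + 6.25 + 6.25 + 56.25 + 156.25 + 306.25 = 1050
h = 1/8 + (17.5)²/1050 = 0.125 + 0.291667 = 0.4167

h = 0.4167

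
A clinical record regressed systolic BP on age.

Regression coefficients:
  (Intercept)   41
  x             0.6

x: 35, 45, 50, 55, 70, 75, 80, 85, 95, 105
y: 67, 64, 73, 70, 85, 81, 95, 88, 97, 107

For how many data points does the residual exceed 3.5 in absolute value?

x=35: ŷ = 41 + 0.6·35 = 62; r = 67 − 62 = 5
x=45: ŷ = 41 + 0.6·45 = 68; r = 64 − 68 = -4
x=50: ŷ = 41 + 0.6·50 = 71; r = 73 − 71 = 2
x=55: ŷ = 41 + 0.6·55 = 74; r = 70 − 74 = -4
x=70: ŷ = 41 + 0.6·70 = 83; r = 85 − 83 = 2
x=75: ŷ = 41 + 0.6·75 = 86; r = 81 − 86 = -5
x=80: ŷ = 41 + 0.6·80 = 89; r = 95 − 89 = 6
x=85: ŷ = 41 + 0.6·85 = 92; r = 88 − 92 = -4
x=95: ŷ = 41 + 0.6·95 = 98; r = 97 − 98 = -1
x=105: ŷ = 41 + 0.6·105 = 104; r = 107 − 104 = 3
|r| > 3.5: x=35 (|r|=5), x=45 (|r|=4), x=55 (|r|=4), x=75 (|r|=5), x=80 (|r|=6), x=85 (|r|=4) → 6

6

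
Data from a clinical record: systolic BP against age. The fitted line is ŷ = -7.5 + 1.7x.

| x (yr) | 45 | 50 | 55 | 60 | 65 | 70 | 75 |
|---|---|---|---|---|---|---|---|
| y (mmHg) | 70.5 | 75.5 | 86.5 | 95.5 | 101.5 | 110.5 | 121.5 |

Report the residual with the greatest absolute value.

r = -2

x=45: ŷ = -7.5 + 1.7·45 = 69; r = 70.5 − 69 = 1.5
x=50: ŷ = -7.5 + 1.7·50 = 77.5; r = 75.5 − 77.5 = -2
x=55: ŷ = -7.5 + 1.7·55 = 86; r = 86.5 − 86 = 0.5
x=60: ŷ = -7.5 + 1.7·60 = 94.5; r = 95.5 − 94.5 = 1
x=65: ŷ = -7.5 + 1.7·65 = 103; r = 101.5 − 103 = -1.5
x=70: ŷ = -7.5 + 1.7·70 = 111.5; r = 110.5 − 111.5 = -1
x=75: ŷ = -7.5 + 1.7·75 = 120; r = 121.5 − 120 = 1.5
Largest |r| is 2 at x = 50, residual -2.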